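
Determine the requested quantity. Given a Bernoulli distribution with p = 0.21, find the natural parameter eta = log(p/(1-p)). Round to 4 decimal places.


Natural parameter for Bernoulli: eta = log(p/(1-p)).
p = 0.21, 1-p = 0.79.
p/(1-p) = 0.265823.
eta = log(0.265823) = -1.3249

-1.3249


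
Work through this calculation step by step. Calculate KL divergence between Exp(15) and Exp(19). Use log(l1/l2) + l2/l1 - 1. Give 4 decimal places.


KL divergence for exponential family:
KL = log(l1/l2) + l2/l1 - 1.
log(15/19) = -0.236389.
19/15 = 1.266667.
KL = -0.236389 + 1.266667 - 1 = 0.0303

0.0303


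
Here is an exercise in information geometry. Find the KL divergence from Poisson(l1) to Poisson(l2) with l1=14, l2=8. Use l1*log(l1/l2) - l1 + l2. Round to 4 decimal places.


KL divergence for Poisson:
KL = l1*log(l1/l2) - l1 + l2.
l1 = 14, l2 = 8.
log(14/8) = 0.559616.
l1*log(l1/l2) = 14 * 0.559616 = 7.834621.
KL = 7.834621 - 14 + 8 = 1.8346

1.8346


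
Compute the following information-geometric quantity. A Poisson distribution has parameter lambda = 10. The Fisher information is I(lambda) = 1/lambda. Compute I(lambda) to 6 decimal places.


Fisher information for Poisson: I(lambda) = 1/lambda.
lambda = 10.
I(lambda) = 1/10 = 0.100000

0.100000


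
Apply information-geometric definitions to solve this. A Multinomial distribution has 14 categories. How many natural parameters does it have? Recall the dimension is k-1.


Exponential family dimension calculation:
For Multinomial with k=14 categories, dim = k-1 = 13.

13


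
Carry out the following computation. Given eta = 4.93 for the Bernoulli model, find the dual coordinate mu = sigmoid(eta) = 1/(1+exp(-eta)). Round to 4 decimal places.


Dual coordinate (expectation parameter) for Bernoulli:
mu = 1/(1+exp(-eta)).
eta = 4.93.
exp(-eta) = exp(-4.93) = 0.007227.
mu = 1/(1+0.007227) = 0.9928

0.9928


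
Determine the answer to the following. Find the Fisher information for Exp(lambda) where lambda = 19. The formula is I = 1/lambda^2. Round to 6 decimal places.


Fisher information for exponential: I(lambda) = 1/lambda^2.
lambda = 19, lambda^2 = 361.
I = 1/361 = 0.002770

0.002770


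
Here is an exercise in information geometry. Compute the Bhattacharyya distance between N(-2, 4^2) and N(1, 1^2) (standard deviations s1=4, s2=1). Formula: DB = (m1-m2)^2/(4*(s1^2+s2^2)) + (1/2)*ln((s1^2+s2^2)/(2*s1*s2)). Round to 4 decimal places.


Bhattacharyya distance between two Gaussians:
DB = (m1-m2)^2/(4*(s1^2+s2^2)) + (1/2)*ln((s1^2+s2^2)/(2*s1*s2)).
(m1-m2)^2 = (-3)^2 = 9.
s1^2+s2^2 = 16 + 1 = 17.
term1 = 9/68 = 0.132353.
term2 = 0.5*ln(17/8.0) = 0.376886.
DB = 0.132353 + 0.376886 = 0.5092

0.5092


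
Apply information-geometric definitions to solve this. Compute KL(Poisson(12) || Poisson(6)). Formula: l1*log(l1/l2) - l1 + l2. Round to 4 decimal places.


KL divergence for Poisson:
KL = l1*log(l1/l2) - l1 + l2.
l1 = 12, l2 = 6.
log(12/6) = 0.693147.
l1*log(l1/l2) = 12 * 0.693147 = 8.317766.
KL = 8.317766 - 12 + 6 = 2.3178

2.3178


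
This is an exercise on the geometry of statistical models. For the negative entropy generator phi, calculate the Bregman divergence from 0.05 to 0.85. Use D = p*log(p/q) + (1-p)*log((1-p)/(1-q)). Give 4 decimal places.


Bregman divergence with negative entropy generator:
D = p*log(p/q) + (1-p)*log((1-p)/(1-q)).
p = 0.05, q = 0.85.
p*log(p/q) = 0.05*log(0.05/0.85) = -0.141661.
(1-p)*log((1-p)/(1-q)) = 0.95*log(0.95/0.15) = 1.753535.
D = -0.141661 + 1.753535 = 1.6119

1.6119


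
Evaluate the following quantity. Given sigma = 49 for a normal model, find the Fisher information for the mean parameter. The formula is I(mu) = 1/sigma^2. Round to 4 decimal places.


The Fisher information for the mean of a normal distribution is I(mu) = 1/sigma^2.
sigma = 49, so sigma^2 = 2401.
I(mu) = 1/2401 = 0.0004

0.0004


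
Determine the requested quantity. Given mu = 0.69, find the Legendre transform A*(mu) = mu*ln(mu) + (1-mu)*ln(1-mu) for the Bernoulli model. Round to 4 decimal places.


Legendre transform for Bernoulli:
A*(mu) = mu*log(mu) + (1-mu)*log(1-mu).
mu = 0.69, 1-mu = 0.31.
mu*log(mu) = 0.69*log(0.69) = -0.256034.
(1-mu)*log(1-mu) = 0.31*log(0.31) = -0.363067.
A* = -0.256034 + -0.363067 = -0.6191

-0.6191


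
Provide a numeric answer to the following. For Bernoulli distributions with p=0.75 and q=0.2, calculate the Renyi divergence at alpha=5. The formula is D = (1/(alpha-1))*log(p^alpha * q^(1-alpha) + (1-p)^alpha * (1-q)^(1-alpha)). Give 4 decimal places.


Renyi divergence of order alpha between Bernoulli distributions:
D = (1/(alpha-1))*log(p^alpha * q^(1-alpha) + (1-p)^alpha * (1-q)^(1-alpha)).
alpha = 5, p = 0.75, q = 0.2.
p^alpha * q^(1-alpha) = 0.75^5 * 0.2^-4 = 148.31543.
(1-p)^alpha * (1-q)^(1-alpha) = 0.25^5 * 0.8^-4 = 0.002384.
sum = 148.31543 + 0.002384 = 148.317814.
D = (1/4)*log(148.317814) = 1.2498

1.2498


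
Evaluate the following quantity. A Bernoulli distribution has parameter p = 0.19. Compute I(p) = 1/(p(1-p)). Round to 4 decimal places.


For Bernoulli(p), Fisher information is I(p) = 1/(p*(1-p)).
p = 0.19, 1-p = 0.81.
p*(1-p) = 0.1539.
I(p) = 1/0.1539 = 6.4977

6.4977


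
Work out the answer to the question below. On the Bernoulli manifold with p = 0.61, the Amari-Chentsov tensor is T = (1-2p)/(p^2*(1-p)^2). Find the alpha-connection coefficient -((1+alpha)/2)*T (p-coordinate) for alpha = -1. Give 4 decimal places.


Skewness (Amari-Chentsov) tensor: T = (1-2p)/(p^2*(1-p)^2).
p = 0.61, 1-2p = -0.22, p^2 = 0.3721, (1-p)^2 = 0.1521.
T = -0.22/(0.3721 * 0.1521) = -3.887172.
In the p-coordinate, Gamma^(alpha) = Gamma^(0) - (alpha/2)*T with Gamma^(0) = (1/2)*g'(p) = -T/2,
so Gamma^(alpha) = -((1+alpha)/2)*T.
alpha = -1, -(1+alpha)/2 = 0.0.
Gamma = 0.0 * -3.887172 = 0.0000

0.0000


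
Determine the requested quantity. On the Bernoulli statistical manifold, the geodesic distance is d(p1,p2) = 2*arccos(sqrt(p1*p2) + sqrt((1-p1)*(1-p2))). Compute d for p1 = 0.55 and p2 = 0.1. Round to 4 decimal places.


Geodesic distance on Bernoulli manifold:
d(p1,p2) = 2*arccos(sqrt(p1*p2) + sqrt((1-p1)*(1-p2))).
sqrt(p1*p2) = sqrt(0.55*0.1) = 0.234521.
sqrt((1-p1)*(1-p2)) = sqrt(0.45*0.9) = 0.636396.
arg = 0.234521 + 0.636396 = 0.870917.
d = 2*arccos(0.870917) = 1.0275

1.0275


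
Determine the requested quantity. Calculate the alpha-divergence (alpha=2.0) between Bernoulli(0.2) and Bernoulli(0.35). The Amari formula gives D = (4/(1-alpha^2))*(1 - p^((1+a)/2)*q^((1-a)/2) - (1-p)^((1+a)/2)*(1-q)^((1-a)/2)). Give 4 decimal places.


Amari alpha-divergence:
D = (4/(1-alpha^2))*(1 - p^((1+a)/2)*q^((1-a)/2) - (1-p)^((1+a)/2)*(1-q)^((1-a)/2)).
alpha = 2.0, p = 0.2, q = 0.35.
e1 = (1+alpha)/2 = 1.5, e2 = (1-alpha)/2 = -0.5.
t1 = p^e1 * q^e2 = 0.2^1.5 * 0.35^-0.5 = 0.151186.
t2 = (1-p)^e1 * (1-q)^e2 = 0.8^1.5 * 0.65^-0.5 = 0.88752.
4/(1-alpha^2) = -1.333333.
D = -1.333333*(1 - 0.151186 - 0.88752) = 0.0516

0.0516


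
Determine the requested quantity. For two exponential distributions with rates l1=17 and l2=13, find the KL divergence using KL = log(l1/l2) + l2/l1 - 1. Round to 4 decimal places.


KL divergence for exponential family:
KL = log(l1/l2) + l2/l1 - 1.
log(17/13) = 0.268264.
13/17 = 0.764706.
KL = 0.268264 + 0.764706 - 1 = 0.0330

0.0330


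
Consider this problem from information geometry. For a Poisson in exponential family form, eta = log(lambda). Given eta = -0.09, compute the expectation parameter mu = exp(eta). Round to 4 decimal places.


Expectation parameter for Poisson exponential family:
mu = exp(eta).
eta = -0.09.
mu = exp(-0.09) = 0.9139

0.9139


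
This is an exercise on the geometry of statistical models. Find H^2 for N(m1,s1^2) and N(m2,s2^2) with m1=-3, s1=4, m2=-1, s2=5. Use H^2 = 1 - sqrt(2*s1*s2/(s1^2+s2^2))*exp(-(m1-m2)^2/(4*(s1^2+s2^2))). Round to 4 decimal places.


Squared Hellinger distance for Gaussians:
H^2 = 1 - sqrt(2*s1*s2/(s1^2+s2^2)) * exp(-(m1-m2)^2/(4*(s1^2+s2^2))).
s1^2 = 16, s2^2 = 25, s1^2+s2^2 = 41.
sqrt(2*4*5/(41)) = 0.98773.
(m1-m2)^2 = (-2)^2 = 4.
exp(-4/(4*41)) = exp(-0.02439) = 0.975905.
H^2 = 1 - 0.98773*0.975905 = 0.0361

0.0361


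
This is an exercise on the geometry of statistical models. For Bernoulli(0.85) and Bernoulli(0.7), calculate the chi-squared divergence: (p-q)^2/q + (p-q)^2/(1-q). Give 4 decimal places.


Chi-squared divergence between Bernoulli distributions:
chi^2 = (p-q)^2/q + (p-q)^2/(1-q).
p = 0.85, q = 0.7, p-q = 0.15.
(p-q)^2 = 0.0225.
term1 = 0.0225/0.7 = 0.032143.
term2 = 0.0225/0.3 = 0.075.
chi^2 = 0.032143 + 0.075 = 0.1071

0.1071


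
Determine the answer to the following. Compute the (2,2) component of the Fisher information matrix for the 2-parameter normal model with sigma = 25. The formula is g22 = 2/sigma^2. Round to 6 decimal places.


For the 2-parameter normal family, the Fisher metric has:
  g11 = 1/sigma^2, g22 = 2/sigma^2.
sigma = 25, sigma^2 = 625.
g22 = 0.003200

0.003200


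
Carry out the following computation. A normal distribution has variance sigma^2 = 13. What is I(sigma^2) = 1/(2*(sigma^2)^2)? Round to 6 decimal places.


Fisher information for variance: I(sigma^2) = 1/(2*sigma^4).
sigma^2 = 13, so sigma^4 = 169.
I = 1/(2*169) = 1/338 = 0.002959

0.002959


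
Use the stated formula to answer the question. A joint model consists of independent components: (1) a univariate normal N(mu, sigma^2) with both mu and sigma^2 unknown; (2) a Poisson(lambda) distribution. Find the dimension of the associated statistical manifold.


The dimension of a statistical manifold equals the number of free
(independent) real parameters of the model. For a product of independent
blocks the parameter counts add.
- normal (mu, sigma^2): 2.
- Poisson (lambda): 1.
Total = 2 + 1 = 3.
Dimension = 3

3


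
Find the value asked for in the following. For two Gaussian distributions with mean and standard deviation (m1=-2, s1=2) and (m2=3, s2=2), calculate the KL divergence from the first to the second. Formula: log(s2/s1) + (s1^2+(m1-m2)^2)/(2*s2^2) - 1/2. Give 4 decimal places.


KL divergence between normal distributions:
KL = log(s2/s1) + (s1^2 + (m1-m2)^2)/(2*s2^2) - 1/2.
log(2/2) = 0.0.
(2^2 + (-2-3)^2)/(2*2^2) = (4 + 25)/8 = 3.625.
KL = 0.0 + 3.625 - 0.5 = 3.1250

3.1250


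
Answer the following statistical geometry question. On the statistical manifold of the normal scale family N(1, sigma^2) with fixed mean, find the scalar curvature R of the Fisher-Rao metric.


This family has a single free parameter, so its statistical manifold
is 1-dimensional. The Riemann curvature tensor of any 1-dimensional
Riemannian manifold vanishes identically, so R = 0.

0


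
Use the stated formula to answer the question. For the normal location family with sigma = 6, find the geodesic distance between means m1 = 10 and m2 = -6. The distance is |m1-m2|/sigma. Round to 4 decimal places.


On the fixed-variance normal subfamily, geodesic distance = |m1-m2|/sigma.
|10 - -6| = 16.
sigma = 6.
d = 16/6 = 2.6667

2.6667


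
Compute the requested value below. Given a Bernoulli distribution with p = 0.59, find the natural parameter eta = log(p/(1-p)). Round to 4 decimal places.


Natural parameter for Bernoulli: eta = log(p/(1-p)).
p = 0.59, 1-p = 0.41.
p/(1-p) = 1.439024.
eta = log(1.439024) = 0.3640

0.3640


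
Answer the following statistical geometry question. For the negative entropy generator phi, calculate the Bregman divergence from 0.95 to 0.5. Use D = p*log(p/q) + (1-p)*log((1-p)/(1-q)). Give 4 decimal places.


Bregman divergence with negative entropy generator:
D = p*log(p/q) + (1-p)*log((1-p)/(1-q)).
p = 0.95, q = 0.5.
p*log(p/q) = 0.95*log(0.95/0.5) = 0.609761.
(1-p)*log((1-p)/(1-q)) = 0.05*log(0.05/0.5) = -0.115129.
D = 0.609761 + -0.115129 = 0.4946

0.4946


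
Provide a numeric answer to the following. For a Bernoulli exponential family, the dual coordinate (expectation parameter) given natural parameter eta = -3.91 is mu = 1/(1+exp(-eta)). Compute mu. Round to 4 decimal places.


Dual coordinate (expectation parameter) for Bernoulli:
mu = 1/(1+exp(-eta)).
eta = -3.91.
exp(-eta) = exp(3.91) = 49.898952.
mu = 1/(1+49.898952) = 0.0196

0.0196


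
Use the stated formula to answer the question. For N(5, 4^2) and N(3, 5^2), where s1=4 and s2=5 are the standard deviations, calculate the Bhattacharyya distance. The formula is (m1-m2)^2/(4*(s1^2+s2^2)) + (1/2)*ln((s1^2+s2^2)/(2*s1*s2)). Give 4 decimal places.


Bhattacharyya distance between two Gaussians:
DB = (m1-m2)^2/(4*(s1^2+s2^2)) + (1/2)*ln((s1^2+s2^2)/(2*s1*s2)).
(m1-m2)^2 = (2)^2 = 4.
s1^2+s2^2 = 16 + 25 = 41.
term1 = 4/164 = 0.02439.
term2 = 0.5*ln(41/40.0) = 0.012346.
DB = 0.02439 + 0.012346 = 0.0367

0.0367


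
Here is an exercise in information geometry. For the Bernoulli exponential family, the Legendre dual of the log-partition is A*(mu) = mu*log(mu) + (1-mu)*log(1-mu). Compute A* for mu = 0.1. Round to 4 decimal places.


Legendre transform for Bernoulli:
A*(mu) = mu*log(mu) + (1-mu)*log(1-mu).
mu = 0.1, 1-mu = 0.9.
mu*log(mu) = 0.1*log(0.1) = -0.230259.
(1-mu)*log(1-mu) = 0.9*log(0.9) = -0.094824.
A* = -0.230259 + -0.094824 = -0.3251

-0.3251


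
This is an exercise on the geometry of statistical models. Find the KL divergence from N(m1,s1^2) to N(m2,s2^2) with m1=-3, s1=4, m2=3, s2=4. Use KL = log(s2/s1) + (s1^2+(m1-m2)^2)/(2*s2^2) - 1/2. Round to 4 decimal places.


KL divergence between normal distributions:
KL = log(s2/s1) + (s1^2 + (m1-m2)^2)/(2*s2^2) - 1/2.
log(4/4) = 0.0.
(4^2 + (-3-3)^2)/(2*4^2) = (16 + 36)/32 = 1.625.
KL = 0.0 + 1.625 - 0.5 = 1.1250

1.1250


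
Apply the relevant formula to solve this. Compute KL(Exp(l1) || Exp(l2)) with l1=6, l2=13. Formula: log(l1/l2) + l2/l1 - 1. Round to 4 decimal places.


KL divergence for exponential family:
KL = log(l1/l2) + l2/l1 - 1.
log(6/13) = -0.77319.
13/6 = 2.166667.
KL = -0.77319 + 2.166667 - 1 = 0.3935

0.3935


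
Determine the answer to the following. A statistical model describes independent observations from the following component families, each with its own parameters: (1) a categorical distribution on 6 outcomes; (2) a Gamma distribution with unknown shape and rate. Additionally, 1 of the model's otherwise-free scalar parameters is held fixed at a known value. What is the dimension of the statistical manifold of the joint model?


The dimension of a statistical manifold equals the number of free
(independent) real parameters of the model. For a product of independent
blocks the parameter counts add.
- categorical on 6 outcomes (probabilities sum to 1): 6-1 = 5.
- Gamma (shape, rate): 2.
Total = 5 + 2 = 7.
1 parameter(s) fixed at known values: 7 - 1 = 6.
Dimension = 6

6


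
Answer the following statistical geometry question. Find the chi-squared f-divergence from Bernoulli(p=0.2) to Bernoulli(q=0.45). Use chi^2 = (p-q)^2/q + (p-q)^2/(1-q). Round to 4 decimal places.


Chi-squared divergence between Bernoulli distributions:
chi^2 = (p-q)^2/q + (p-q)^2/(1-q).
p = 0.2, q = 0.45, p-q = -0.25.
(p-q)^2 = 0.0625.
term1 = 0.0625/0.45 = 0.138889.
term2 = 0.0625/0.55 = 0.113636.
chi^2 = 0.138889 + 0.113636 = 0.2525

0.2525


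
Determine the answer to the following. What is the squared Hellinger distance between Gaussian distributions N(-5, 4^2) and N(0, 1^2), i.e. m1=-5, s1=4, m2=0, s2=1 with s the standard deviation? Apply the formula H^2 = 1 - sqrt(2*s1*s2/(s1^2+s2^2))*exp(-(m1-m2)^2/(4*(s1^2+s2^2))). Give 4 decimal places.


Squared Hellinger distance for Gaussians:
H^2 = 1 - sqrt(2*s1*s2/(s1^2+s2^2)) * exp(-(m1-m2)^2/(4*(s1^2+s2^2))).
s1^2 = 16, s2^2 = 1, s1^2+s2^2 = 17.
sqrt(2*4*1/(17)) = 0.685994.
(m1-m2)^2 = (-5)^2 = 25.
exp(-25/(4*17)) = exp(-0.367647) = 0.692362.
H^2 = 1 - 0.685994*0.692362 = 0.5250

0.5250


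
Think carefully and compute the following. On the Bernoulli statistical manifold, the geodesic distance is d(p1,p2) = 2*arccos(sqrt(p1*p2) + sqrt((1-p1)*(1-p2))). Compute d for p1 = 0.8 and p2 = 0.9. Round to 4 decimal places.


Geodesic distance on Bernoulli manifold:
d(p1,p2) = 2*arccos(sqrt(p1*p2) + sqrt((1-p1)*(1-p2))).
sqrt(p1*p2) = sqrt(0.8*0.9) = 0.848528.
sqrt((1-p1)*(1-p2)) = sqrt(0.2*0.1) = 0.141421.
arg = 0.848528 + 0.141421 = 0.989949.
d = 2*arccos(0.989949) = 0.2838

0.2838


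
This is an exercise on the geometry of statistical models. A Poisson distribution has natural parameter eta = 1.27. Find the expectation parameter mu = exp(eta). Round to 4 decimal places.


Expectation parameter for Poisson exponential family:
mu = exp(eta).
eta = 1.27.
mu = exp(1.27) = 3.5609

3.5609


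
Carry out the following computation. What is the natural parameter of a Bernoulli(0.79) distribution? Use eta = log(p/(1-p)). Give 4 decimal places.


Natural parameter for Bernoulli: eta = log(p/(1-p)).
p = 0.79, 1-p = 0.21.
p/(1-p) = 3.761905.
eta = log(3.761905) = 1.3249

1.3249


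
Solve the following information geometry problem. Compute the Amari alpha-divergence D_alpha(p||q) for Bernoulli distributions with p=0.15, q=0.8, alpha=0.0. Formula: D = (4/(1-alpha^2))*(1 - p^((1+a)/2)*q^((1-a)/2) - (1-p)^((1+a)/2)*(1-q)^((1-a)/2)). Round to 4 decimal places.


Amari alpha-divergence:
D = (4/(1-alpha^2))*(1 - p^((1+a)/2)*q^((1-a)/2) - (1-p)^((1+a)/2)*(1-q)^((1-a)/2)).
alpha = 0.0, p = 0.15, q = 0.8.
e1 = (1+alpha)/2 = 0.5, e2 = (1-alpha)/2 = 0.5.
t1 = p^e1 * q^e2 = 0.15^0.5 * 0.8^0.5 = 0.34641.
t2 = (1-p)^e1 * (1-q)^e2 = 0.85^0.5 * 0.2^0.5 = 0.412311.
4/(1-alpha^2) = 4.0.
D = 4.0*(1 - 0.34641 - 0.412311) = 0.9651

0.9651


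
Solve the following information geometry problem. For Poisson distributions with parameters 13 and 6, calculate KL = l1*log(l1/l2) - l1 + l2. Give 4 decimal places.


KL divergence for Poisson:
KL = l1*log(l1/l2) - l1 + l2.
l1 = 13, l2 = 6.
log(13/6) = 0.77319.
l1*log(l1/l2) = 13 * 0.77319 = 10.051469.
KL = 10.051469 - 13 + 6 = 3.0515

3.0515


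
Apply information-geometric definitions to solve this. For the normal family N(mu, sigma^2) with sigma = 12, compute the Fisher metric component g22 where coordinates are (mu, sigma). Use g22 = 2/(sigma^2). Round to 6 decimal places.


For the 2-parameter normal family, the Fisher metric has:
  g11 = 1/sigma^2, g22 = 2/sigma^2.
sigma = 12, sigma^2 = 144.
g22 = 0.013889

0.013889


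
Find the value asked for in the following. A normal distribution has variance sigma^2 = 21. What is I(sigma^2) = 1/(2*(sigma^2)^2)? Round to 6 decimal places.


Fisher information for variance: I(sigma^2) = 1/(2*sigma^4).
sigma^2 = 21, so sigma^4 = 441.
I = 1/(2*441) = 1/882 = 0.001134

0.001134


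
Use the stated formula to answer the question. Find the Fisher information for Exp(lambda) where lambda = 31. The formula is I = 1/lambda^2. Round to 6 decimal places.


Fisher information for exponential: I(lambda) = 1/lambda^2.
lambda = 31, lambda^2 = 961.
I = 1/961 = 0.001041

0.001041


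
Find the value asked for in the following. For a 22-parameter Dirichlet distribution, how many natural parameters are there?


Exponential family dimension calculation:
Dirichlet with 22 components has 22 natural parameters.

22


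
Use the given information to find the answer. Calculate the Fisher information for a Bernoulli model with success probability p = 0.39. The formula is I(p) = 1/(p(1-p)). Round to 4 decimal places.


For Bernoulli(p), Fisher information is I(p) = 1/(p*(1-p)).
p = 0.39, 1-p = 0.61.
p*(1-p) = 0.2379.
I(p) = 1/0.2379 = 4.2034

4.2034


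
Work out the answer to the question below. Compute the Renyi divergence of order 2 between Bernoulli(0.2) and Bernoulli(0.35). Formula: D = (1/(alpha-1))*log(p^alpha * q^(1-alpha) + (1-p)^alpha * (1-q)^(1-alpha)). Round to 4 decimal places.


Renyi divergence of order alpha between Bernoulli distributions:
D = (1/(alpha-1))*log(p^alpha * q^(1-alpha) + (1-p)^alpha * (1-q)^(1-alpha)).
alpha = 2, p = 0.2, q = 0.35.
p^alpha * q^(1-alpha) = 0.2^2 * 0.35^-1 = 0.114286.
(1-p)^alpha * (1-q)^(1-alpha) = 0.8^2 * 0.65^-1 = 0.984615.
sum = 0.114286 + 0.984615 = 1.098901.
D = (1/1)*log(1.098901) = 0.0943

0.0943


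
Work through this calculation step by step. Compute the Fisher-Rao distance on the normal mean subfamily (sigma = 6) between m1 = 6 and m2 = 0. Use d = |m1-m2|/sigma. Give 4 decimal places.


On the fixed-variance normal subfamily, geodesic distance = |m1-m2|/sigma.
|6 - 0| = 6.
sigma = 6.
d = 6/6 = 1.0000

1.0000


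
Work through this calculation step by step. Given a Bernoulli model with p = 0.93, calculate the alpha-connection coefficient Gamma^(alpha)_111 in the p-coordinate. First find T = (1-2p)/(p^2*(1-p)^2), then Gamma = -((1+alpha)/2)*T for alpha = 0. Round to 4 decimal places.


Skewness (Amari-Chentsov) tensor: T = (1-2p)/(p^2*(1-p)^2).
p = 0.93, 1-2p = -0.86, p^2 = 0.8649, (1-p)^2 = 0.0049.
T = -0.86/(0.8649 * 0.0049) = -202.92543.
In the p-coordinate, Gamma^(alpha) = Gamma^(0) - (alpha/2)*T with Gamma^(0) = (1/2)*g'(p) = -T/2,
so Gamma^(alpha) = -((1+alpha)/2)*T.
alpha = 0, -(1+alpha)/2 = -0.5.
Gamma = -0.5 * -202.92543 = 101.4627

101.4627


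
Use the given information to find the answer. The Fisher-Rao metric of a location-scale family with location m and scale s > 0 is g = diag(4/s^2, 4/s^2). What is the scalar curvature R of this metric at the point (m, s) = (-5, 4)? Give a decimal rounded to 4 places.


The metric has the form g = (A dm^2 + B ds^2)/s^2 with A = 4, B = 4.
Substitute u = sqrt(A/B)*m: g = B*(du^2 + ds^2)/s^2, i.e. B times the
Poincare upper half-plane metric, which has constant Gaussian curvature -1.
Scaling a 2D metric by a constant c divides the Gaussian curvature by c,
so K = -1/B = -1/(4) = -0.2500 everywhere (the point (m, s) = (-5, 4) is irrelevant:
the curvature is constant).
Scalar curvature in dimension 2: R = 2K = -2/(4) = -0.5000.

-0.5000


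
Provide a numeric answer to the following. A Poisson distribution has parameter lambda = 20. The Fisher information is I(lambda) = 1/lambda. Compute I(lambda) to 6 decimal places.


Fisher information for Poisson: I(lambda) = 1/lambda.
lambda = 20.
I(lambda) = 1/20 = 0.050000

0.050000


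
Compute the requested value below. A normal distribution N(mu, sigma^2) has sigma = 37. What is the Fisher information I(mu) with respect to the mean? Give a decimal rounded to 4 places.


The Fisher information for the mean of a normal distribution is I(mu) = 1/sigma^2.
sigma = 37, so sigma^2 = 1369.
I(mu) = 1/1369 = 0.0007

0.0007


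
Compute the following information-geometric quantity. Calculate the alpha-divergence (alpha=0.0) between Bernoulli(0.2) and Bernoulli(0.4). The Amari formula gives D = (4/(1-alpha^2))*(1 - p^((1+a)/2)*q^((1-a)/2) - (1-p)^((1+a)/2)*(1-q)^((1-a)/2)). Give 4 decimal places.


Amari alpha-divergence:
D = (4/(1-alpha^2))*(1 - p^((1+a)/2)*q^((1-a)/2) - (1-p)^((1+a)/2)*(1-q)^((1-a)/2)).
alpha = 0.0, p = 0.2, q = 0.4.
e1 = (1+alpha)/2 = 0.5, e2 = (1-alpha)/2 = 0.5.
t1 = p^e1 * q^e2 = 0.2^0.5 * 0.4^0.5 = 0.282843.
t2 = (1-p)^e1 * (1-q)^e2 = 0.8^0.5 * 0.6^0.5 = 0.69282.
4/(1-alpha^2) = 4.0.
D = 4.0*(1 - 0.282843 - 0.69282) = 0.0973

0.0973


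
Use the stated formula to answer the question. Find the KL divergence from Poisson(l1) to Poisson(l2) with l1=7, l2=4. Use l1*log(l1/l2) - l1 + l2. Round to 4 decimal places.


KL divergence for Poisson:
KL = l1*log(l1/l2) - l1 + l2.
l1 = 7, l2 = 4.
log(7/4) = 0.559616.
l1*log(l1/l2) = 7 * 0.559616 = 3.917311.
KL = 3.917311 - 7 + 4 = 0.9173

0.9173


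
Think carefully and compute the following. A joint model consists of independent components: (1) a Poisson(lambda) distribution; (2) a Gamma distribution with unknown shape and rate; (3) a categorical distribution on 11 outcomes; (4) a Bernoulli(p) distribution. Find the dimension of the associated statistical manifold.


The dimension of a statistical manifold equals the number of free
(independent) real parameters of the model. For a product of independent
blocks the parameter counts add.
- Poisson (lambda): 1.
- Gamma (shape, rate): 2.
- categorical on 11 outcomes (probabilities sum to 1): 11-1 = 10.
- Bernoulli (p): 1.
Total = 1 + 2 + 10 + 1 = 14.
Dimension = 14

14


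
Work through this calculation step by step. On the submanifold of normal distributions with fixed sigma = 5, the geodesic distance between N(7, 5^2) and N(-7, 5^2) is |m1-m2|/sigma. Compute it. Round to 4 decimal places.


On the fixed-variance normal subfamily, geodesic distance = |m1-m2|/sigma.
|7 - -7| = 14.
sigma = 5.
d = 14/5 = 2.8000

2.8000


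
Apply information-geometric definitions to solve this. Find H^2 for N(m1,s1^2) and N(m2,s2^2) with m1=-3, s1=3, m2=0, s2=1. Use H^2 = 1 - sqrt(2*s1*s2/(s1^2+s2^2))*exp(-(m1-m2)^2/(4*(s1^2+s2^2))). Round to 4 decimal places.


Squared Hellinger distance for Gaussians:
H^2 = 1 - sqrt(2*s1*s2/(s1^2+s2^2)) * exp(-(m1-m2)^2/(4*(s1^2+s2^2))).
s1^2 = 9, s2^2 = 1, s1^2+s2^2 = 10.
sqrt(2*3*1/(10)) = 0.774597.
(m1-m2)^2 = (-3)^2 = 9.
exp(-9/(4*10)) = exp(-0.225) = 0.798516.
H^2 = 1 - 0.774597*0.798516 = 0.3815

0.3815


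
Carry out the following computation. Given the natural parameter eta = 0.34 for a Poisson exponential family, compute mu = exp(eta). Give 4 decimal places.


Expectation parameter for Poisson exponential family:
mu = exp(eta).
eta = 0.34.
mu = exp(0.34) = 1.4049

1.4049


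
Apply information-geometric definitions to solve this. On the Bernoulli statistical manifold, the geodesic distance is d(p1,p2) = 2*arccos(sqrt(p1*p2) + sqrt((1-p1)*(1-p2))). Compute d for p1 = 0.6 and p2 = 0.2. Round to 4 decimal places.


Geodesic distance on Bernoulli manifold:
d(p1,p2) = 2*arccos(sqrt(p1*p2) + sqrt((1-p1)*(1-p2))).
sqrt(p1*p2) = sqrt(0.6*0.2) = 0.34641.
sqrt((1-p1)*(1-p2)) = sqrt(0.4*0.8) = 0.565685.
arg = 0.34641 + 0.565685 = 0.912096.
d = 2*arccos(0.912096) = 0.8449

0.8449


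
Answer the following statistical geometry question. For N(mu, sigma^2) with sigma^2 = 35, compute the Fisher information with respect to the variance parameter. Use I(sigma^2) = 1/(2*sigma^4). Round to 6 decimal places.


Fisher information for variance: I(sigma^2) = 1/(2*sigma^4).
sigma^2 = 35, so sigma^4 = 1225.
I = 1/(2*1225) = 1/2450 = 0.000408

0.000408


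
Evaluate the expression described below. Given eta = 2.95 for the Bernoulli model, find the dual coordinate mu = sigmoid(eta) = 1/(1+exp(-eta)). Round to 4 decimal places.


Dual coordinate (expectation parameter) for Bernoulli:
mu = 1/(1+exp(-eta)).
eta = 2.95.
exp(-eta) = exp(-2.95) = 0.05234.
mu = 1/(1+0.05234) = 0.9503

0.9503


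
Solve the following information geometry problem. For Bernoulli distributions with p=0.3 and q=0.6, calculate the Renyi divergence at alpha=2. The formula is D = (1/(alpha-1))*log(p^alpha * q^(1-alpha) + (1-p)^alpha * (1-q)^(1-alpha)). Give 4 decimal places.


Renyi divergence of order alpha between Bernoulli distributions:
D = (1/(alpha-1))*log(p^alpha * q^(1-alpha) + (1-p)^alpha * (1-q)^(1-alpha)).
alpha = 2, p = 0.3, q = 0.6.
p^alpha * q^(1-alpha) = 0.3^2 * 0.6^-1 = 0.15.
(1-p)^alpha * (1-q)^(1-alpha) = 0.7^2 * 0.4^-1 = 1.225.
sum = 0.15 + 1.225 = 1.375.
D = (1/1)*log(1.375) = 0.3185

0.3185


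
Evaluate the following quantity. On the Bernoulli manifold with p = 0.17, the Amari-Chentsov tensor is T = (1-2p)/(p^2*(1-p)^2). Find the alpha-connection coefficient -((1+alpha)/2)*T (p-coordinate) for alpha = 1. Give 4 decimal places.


Skewness (Amari-Chentsov) tensor: T = (1-2p)/(p^2*(1-p)^2).
p = 0.17, 1-2p = 0.66, p^2 = 0.0289, (1-p)^2 = 0.6889.
T = 0.66/(0.0289 * 0.6889) = 33.150487.
In the p-coordinate, Gamma^(alpha) = Gamma^(0) - (alpha/2)*T with Gamma^(0) = (1/2)*g'(p) = -T/2,
so Gamma^(alpha) = -((1+alpha)/2)*T.
alpha = 1, -(1+alpha)/2 = -1.0.
Gamma = -1.0 * 33.150487 = -33.1505

-33.1505


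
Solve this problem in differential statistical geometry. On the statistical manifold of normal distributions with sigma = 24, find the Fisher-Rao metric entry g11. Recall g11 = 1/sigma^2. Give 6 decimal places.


For the 2-parameter normal family, the Fisher metric has:
  g11 = 1/sigma^2, g22 = 2/sigma^2.
sigma = 24, sigma^2 = 576.
g11 = 0.001736

0.001736


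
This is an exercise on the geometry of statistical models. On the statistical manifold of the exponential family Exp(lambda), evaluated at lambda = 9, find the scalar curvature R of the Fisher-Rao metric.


This family has a single free parameter, so its statistical manifold
is 1-dimensional. The Riemann curvature tensor of any 1-dimensional
Riemannian manifold vanishes identically, so R = 0.

0


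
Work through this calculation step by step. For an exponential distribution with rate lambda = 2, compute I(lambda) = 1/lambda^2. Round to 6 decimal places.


Fisher information for exponential: I(lambda) = 1/lambda^2.
lambda = 2, lambda^2 = 4.
I = 1/4 = 0.250000

0.250000


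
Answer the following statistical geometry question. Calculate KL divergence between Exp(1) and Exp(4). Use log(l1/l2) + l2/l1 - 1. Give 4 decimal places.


KL divergence for exponential family:
KL = log(l1/l2) + l2/l1 - 1.
log(1/4) = -1.386294.
4/1 = 4.0.
KL = -1.386294 + 4.0 - 1 = 1.6137

1.6137


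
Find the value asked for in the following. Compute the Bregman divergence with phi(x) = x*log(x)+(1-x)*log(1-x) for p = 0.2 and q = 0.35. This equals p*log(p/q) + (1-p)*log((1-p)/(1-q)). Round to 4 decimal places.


Bregman divergence with negative entropy generator:
D = p*log(p/q) + (1-p)*log((1-p)/(1-q)).
p = 0.2, q = 0.35.
p*log(p/q) = 0.2*log(0.2/0.35) = -0.111923.
(1-p)*log((1-p)/(1-q)) = 0.8*log(0.8/0.65) = 0.166111.
D = -0.111923 + 0.166111 = 0.0542

0.0542


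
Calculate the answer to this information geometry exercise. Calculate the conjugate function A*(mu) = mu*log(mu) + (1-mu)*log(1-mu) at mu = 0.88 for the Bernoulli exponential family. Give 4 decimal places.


Legendre transform for Bernoulli:
A*(mu) = mu*log(mu) + (1-mu)*log(1-mu).
mu = 0.88, 1-mu = 0.12.
mu*log(mu) = 0.88*log(0.88) = -0.112493.
(1-mu)*log(1-mu) = 0.12*log(0.12) = -0.254432.
A* = -0.112493 + -0.254432 = -0.3669

-0.3669


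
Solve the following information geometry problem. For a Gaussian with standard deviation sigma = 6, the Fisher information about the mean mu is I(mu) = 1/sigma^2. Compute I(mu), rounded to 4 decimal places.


The Fisher information for the mean of a normal distribution is I(mu) = 1/sigma^2.
sigma = 6, so sigma^2 = 36.
I(mu) = 1/36 = 0.0278

0.0278


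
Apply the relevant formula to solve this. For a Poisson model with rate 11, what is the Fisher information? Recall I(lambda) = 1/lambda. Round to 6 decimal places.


Fisher information for Poisson: I(lambda) = 1/lambda.
lambda = 11.
I(lambda) = 1/11 = 0.090909

0.090909


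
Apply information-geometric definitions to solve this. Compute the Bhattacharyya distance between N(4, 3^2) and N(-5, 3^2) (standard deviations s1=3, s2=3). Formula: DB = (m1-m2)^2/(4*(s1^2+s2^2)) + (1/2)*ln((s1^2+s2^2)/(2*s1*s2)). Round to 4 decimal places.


Bhattacharyya distance between two Gaussians:
DB = (m1-m2)^2/(4*(s1^2+s2^2)) + (1/2)*ln((s1^2+s2^2)/(2*s1*s2)).
(m1-m2)^2 = (9)^2 = 81.
s1^2+s2^2 = 9 + 9 = 18.
term1 = 81/72 = 1.125.
term2 = 0.5*ln(18/18.0) = 0.0.
DB = 1.125 + 0.0 = 1.1250

1.1250


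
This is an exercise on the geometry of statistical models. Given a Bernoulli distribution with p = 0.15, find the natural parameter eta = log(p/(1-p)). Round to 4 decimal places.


Natural parameter for Bernoulli: eta = log(p/(1-p)).
p = 0.15, 1-p = 0.85.
p/(1-p) = 0.176471.
eta = log(0.176471) = -1.7346

-1.7346


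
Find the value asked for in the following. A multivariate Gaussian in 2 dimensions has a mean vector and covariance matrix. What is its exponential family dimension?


Exponential family dimension calculation:
For 2-dim MVN: mean has 2 params, covariance has 2*3/2 = 3 unique entries.
Total dim = 2 + 3 = 5.

5


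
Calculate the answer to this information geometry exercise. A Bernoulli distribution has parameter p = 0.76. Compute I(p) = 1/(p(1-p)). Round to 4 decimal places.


For Bernoulli(p), Fisher information is I(p) = 1/(p*(1-p)).
p = 0.76, 1-p = 0.24.
p*(1-p) = 0.1824.
I(p) = 1/0.1824 = 5.4825

5.4825


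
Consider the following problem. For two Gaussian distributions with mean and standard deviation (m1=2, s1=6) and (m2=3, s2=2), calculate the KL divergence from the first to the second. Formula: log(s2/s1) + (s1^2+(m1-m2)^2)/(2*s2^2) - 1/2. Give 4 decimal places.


KL divergence between normal distributions:
KL = log(s2/s1) + (s1^2 + (m1-m2)^2)/(2*s2^2) - 1/2.
log(2/6) = -1.098612.
(6^2 + (2-3)^2)/(2*2^2) = (36 + 1)/8 = 4.625.
KL = -1.098612 + 4.625 - 0.5 = 3.0264

3.0264


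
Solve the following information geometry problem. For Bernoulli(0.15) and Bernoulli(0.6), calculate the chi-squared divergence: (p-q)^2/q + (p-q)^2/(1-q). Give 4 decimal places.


Chi-squared divergence between Bernoulli distributions:
chi^2 = (p-q)^2/q + (p-q)^2/(1-q).
p = 0.15, q = 0.6, p-q = -0.45.
(p-q)^2 = 0.2025.
term1 = 0.2025/0.6 = 0.3375.
term2 = 0.2025/0.4 = 0.50625.
chi^2 = 0.3375 + 0.50625 = 0.8437

0.8437


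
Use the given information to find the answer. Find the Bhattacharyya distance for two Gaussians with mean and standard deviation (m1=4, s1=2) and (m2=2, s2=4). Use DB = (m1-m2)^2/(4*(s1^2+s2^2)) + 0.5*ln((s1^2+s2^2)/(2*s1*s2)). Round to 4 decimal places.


Bhattacharyya distance between two Gaussians:
DB = (m1-m2)^2/(4*(s1^2+s2^2)) + (1/2)*ln((s1^2+s2^2)/(2*s1*s2)).
(m1-m2)^2 = (2)^2 = 4.
s1^2+s2^2 = 4 + 16 = 20.
term1 = 4/80 = 0.05.
term2 = 0.5*ln(20/16.0) = 0.111572.
DB = 0.05 + 0.111572 = 0.1616

0.1616


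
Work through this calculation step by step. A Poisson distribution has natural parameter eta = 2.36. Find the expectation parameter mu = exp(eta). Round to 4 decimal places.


Expectation parameter for Poisson exponential family:
mu = exp(eta).
eta = 2.36.
mu = exp(2.36) = 10.5910

10.5910


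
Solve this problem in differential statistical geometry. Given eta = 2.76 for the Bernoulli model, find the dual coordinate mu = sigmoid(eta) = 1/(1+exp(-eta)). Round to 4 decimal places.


Dual coordinate (expectation parameter) for Bernoulli:
mu = 1/(1+exp(-eta)).
eta = 2.76.
exp(-eta) = exp(-2.76) = 0.063292.
mu = 1/(1+0.063292) = 0.9405

0.9405


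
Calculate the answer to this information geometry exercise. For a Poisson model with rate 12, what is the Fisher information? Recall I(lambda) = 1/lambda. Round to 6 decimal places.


Fisher information for Poisson: I(lambda) = 1/lambda.
lambda = 12.
I(lambda) = 1/12 = 0.083333

0.083333


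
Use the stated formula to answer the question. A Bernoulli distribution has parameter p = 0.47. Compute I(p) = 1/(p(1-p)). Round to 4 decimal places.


For Bernoulli(p), Fisher information is I(p) = 1/(p*(1-p)).
p = 0.47, 1-p = 0.53.
p*(1-p) = 0.2491.
I(p) = 1/0.2491 = 4.0145

4.0145


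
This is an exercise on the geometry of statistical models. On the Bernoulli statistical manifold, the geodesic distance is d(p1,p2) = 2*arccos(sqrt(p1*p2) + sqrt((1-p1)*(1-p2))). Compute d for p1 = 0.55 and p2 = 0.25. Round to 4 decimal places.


Geodesic distance on Bernoulli manifold:
d(p1,p2) = 2*arccos(sqrt(p1*p2) + sqrt((1-p1)*(1-p2))).
sqrt(p1*p2) = sqrt(0.55*0.25) = 0.37081.
sqrt((1-p1)*(1-p2)) = sqrt(0.45*0.75) = 0.580948.
arg = 0.37081 + 0.580948 = 0.951757.
d = 2*arccos(0.951757) = 0.6238

0.6238


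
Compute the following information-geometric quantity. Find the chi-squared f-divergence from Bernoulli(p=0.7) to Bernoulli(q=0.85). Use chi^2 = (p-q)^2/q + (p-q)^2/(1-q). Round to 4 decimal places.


Chi-squared divergence between Bernoulli distributions:
chi^2 = (p-q)^2/q + (p-q)^2/(1-q).
p = 0.7, q = 0.85, p-q = -0.15.
(p-q)^2 = 0.0225.
term1 = 0.0225/0.85 = 0.026471.
term2 = 0.0225/0.15 = 0.15.
chi^2 = 0.026471 + 0.15 = 0.1765

0.1765


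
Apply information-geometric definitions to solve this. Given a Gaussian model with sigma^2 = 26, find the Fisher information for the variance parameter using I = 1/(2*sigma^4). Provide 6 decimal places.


Fisher information for variance: I(sigma^2) = 1/(2*sigma^4).
sigma^2 = 26, so sigma^4 = 676.
I = 1/(2*676) = 1/1352 = 0.000740

0.000740


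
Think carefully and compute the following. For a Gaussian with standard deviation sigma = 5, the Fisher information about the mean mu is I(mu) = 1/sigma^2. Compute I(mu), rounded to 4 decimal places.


The Fisher information for the mean of a normal distribution is I(mu) = 1/sigma^2.
sigma = 5, so sigma^2 = 25.
I(mu) = 1/25 = 0.0400

0.0400


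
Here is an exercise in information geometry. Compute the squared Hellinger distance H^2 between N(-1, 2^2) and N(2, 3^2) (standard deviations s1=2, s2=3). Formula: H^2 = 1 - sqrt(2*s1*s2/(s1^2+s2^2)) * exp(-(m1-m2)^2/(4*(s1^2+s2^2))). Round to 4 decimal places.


Squared Hellinger distance for Gaussians:
H^2 = 1 - sqrt(2*s1*s2/(s1^2+s2^2)) * exp(-(m1-m2)^2/(4*(s1^2+s2^2))).
s1^2 = 4, s2^2 = 9, s1^2+s2^2 = 13.
sqrt(2*2*3/(13)) = 0.960769.
(m1-m2)^2 = (-3)^2 = 9.
exp(-9/(4*13)) = exp(-0.173077) = 0.841073.
H^2 = 1 - 0.960769*0.841073 = 0.1919

0.1919


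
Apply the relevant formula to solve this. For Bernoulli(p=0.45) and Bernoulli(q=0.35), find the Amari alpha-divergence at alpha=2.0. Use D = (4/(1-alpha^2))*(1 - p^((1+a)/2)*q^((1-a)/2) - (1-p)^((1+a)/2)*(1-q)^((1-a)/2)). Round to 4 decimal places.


Amari alpha-divergence:
D = (4/(1-alpha^2))*(1 - p^((1+a)/2)*q^((1-a)/2) - (1-p)^((1+a)/2)*(1-q)^((1-a)/2)).
alpha = 2.0, p = 0.45, q = 0.35.
e1 = (1+alpha)/2 = 1.5, e2 = (1-alpha)/2 = -0.5.
t1 = p^e1 * q^e2 = 0.45^1.5 * 0.35^-0.5 = 0.510252.
t2 = (1-p)^e1 * (1-q)^e2 = 0.55^1.5 * 0.65^-0.5 = 0.505926.
4/(1-alpha^2) = -1.333333.
D = -1.333333*(1 - 0.510252 - 0.505926) = 0.0216

0.0216


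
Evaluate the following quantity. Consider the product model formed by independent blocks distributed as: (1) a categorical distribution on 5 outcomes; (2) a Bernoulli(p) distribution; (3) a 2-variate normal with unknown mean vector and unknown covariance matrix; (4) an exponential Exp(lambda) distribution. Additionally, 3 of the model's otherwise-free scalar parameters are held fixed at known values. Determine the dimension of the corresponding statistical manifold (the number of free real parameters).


The dimension of a statistical manifold equals the number of free
(independent) real parameters of the model. For a product of independent
blocks the parameter counts add.
- categorical on 5 outcomes (probabilities sum to 1): 5-1 = 4.
- Bernoulli (p): 1.
- 2-variate normal: 2 (mean) + 2*3/2 = 3 (symmetric covariance) = 5.
- exponential (lambda): 1.
Total = 4 + 1 + 5 + 1 = 11.
3 parameter(s) fixed at known values: 11 - 3 = 8.
Dimension = 8

8


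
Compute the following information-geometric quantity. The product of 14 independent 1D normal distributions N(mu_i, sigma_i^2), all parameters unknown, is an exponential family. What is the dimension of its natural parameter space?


Exponential family dimension calculation:
Each univariate normal has two natural parameters (mu/sigma^2 and -1/(2 sigma^2)).
With 14 independent components, dim = 2 * 14 = 28.

28


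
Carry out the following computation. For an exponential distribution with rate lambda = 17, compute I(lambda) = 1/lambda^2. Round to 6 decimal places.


Fisher information for exponential: I(lambda) = 1/lambda^2.
lambda = 17, lambda^2 = 289.
I = 1/289 = 0.003460

0.003460


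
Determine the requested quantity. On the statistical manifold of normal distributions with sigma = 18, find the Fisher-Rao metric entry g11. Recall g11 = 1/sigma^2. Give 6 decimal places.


For the 2-parameter normal family, the Fisher metric has:
  g11 = 1/sigma^2, g22 = 2/sigma^2.
sigma = 18, sigma^2 = 324.
g11 = 0.003086

0.003086


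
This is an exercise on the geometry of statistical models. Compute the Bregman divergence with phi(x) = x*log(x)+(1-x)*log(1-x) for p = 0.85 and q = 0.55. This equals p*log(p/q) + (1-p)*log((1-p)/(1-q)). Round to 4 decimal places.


Bregman divergence with negative entropy generator:
D = p*log(p/q) + (1-p)*log((1-p)/(1-q)).
p = 0.85, q = 0.55.
p*log(p/q) = 0.85*log(0.85/0.55) = 0.37002.
(1-p)*log((1-p)/(1-q)) = 0.15*log(0.15/0.45) = -0.164792.
D = 0.37002 + -0.164792 = 0.2052

0.2052
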